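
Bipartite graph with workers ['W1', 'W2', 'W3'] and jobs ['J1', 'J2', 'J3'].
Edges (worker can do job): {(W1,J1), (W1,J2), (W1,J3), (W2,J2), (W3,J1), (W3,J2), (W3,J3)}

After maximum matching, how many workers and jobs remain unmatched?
Unmatched: 0 workers, 0 jobs

Maximum matching size: 3
Workers: 3 total, 3 matched, 0 unmatched
Jobs: 3 total, 3 matched, 0 unmatched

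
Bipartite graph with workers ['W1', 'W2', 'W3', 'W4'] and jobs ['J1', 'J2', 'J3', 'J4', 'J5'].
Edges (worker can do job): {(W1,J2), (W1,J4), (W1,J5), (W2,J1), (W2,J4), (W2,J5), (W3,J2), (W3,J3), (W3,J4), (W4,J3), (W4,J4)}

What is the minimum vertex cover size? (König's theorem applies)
Minimum vertex cover size = 4

By König's theorem: in bipartite graphs,
min vertex cover = max matching = 4

Maximum matching has size 4, so minimum vertex cover also has size 4.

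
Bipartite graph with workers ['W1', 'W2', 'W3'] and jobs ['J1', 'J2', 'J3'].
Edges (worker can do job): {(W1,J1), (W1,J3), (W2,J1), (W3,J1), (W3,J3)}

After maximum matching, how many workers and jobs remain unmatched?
Unmatched: 1 workers, 1 jobs

Maximum matching size: 2
Workers: 3 total, 2 matched, 1 unmatched
Jobs: 3 total, 2 matched, 1 unmatched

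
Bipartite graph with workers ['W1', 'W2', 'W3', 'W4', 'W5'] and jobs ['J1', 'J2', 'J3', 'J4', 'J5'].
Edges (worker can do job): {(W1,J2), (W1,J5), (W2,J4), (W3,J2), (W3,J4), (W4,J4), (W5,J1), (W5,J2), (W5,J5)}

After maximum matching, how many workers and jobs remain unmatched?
Unmatched: 1 workers, 1 jobs

Maximum matching size: 4
Workers: 5 total, 4 matched, 1 unmatched
Jobs: 5 total, 4 matched, 1 unmatched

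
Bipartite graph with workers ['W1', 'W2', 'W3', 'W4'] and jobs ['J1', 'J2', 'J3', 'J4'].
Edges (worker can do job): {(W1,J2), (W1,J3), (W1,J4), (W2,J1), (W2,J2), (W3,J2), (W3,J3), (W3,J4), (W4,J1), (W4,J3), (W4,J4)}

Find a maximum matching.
Matching: {(W1,J3), (W2,J1), (W3,J2), (W4,J4)}

Maximum matching (size 4):
  W1 → J3
  W2 → J1
  W3 → J2
  W4 → J4

Each worker is assigned to at most one job, and each job to at most one worker.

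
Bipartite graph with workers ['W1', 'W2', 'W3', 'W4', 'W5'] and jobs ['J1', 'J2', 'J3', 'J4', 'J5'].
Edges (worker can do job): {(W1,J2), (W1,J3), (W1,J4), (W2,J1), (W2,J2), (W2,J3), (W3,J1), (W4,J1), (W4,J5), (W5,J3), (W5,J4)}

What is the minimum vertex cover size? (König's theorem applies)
Minimum vertex cover size = 5

By König's theorem: in bipartite graphs,
min vertex cover = max matching = 5

Maximum matching has size 5, so minimum vertex cover also has size 5.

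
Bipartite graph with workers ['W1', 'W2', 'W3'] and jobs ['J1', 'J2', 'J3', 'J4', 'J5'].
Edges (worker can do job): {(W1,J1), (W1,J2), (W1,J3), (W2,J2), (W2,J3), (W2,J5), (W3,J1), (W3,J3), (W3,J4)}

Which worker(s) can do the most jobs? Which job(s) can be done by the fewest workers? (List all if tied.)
Most versatile: W1, W2, W3 (3 jobs); Least covered: J4, J5 (1 workers)

Worker degrees (jobs they can do): W1:3, W2:3, W3:3
Job degrees (workers who can do it): J1:2, J2:2, J3:3, J4:1, J5:1

Maximum worker degree is 3, achieved by: W1, W2, W3
Minimum job degree is 1, achieved by: J4, J5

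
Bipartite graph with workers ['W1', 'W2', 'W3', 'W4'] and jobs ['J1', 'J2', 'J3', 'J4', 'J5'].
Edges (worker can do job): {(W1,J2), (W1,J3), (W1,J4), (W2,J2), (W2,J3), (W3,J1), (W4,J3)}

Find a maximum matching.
Matching: {(W1,J4), (W2,J2), (W3,J1), (W4,J3)}

Maximum matching (size 4):
  W1 → J4
  W2 → J2
  W3 → J1
  W4 → J3

Each worker is assigned to at most one job, and each job to at most one worker.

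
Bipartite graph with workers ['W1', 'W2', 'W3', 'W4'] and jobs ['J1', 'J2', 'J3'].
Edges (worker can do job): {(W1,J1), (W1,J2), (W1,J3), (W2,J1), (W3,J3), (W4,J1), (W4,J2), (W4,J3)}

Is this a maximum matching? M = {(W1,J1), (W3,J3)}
No, size 2 is not maximum

Proposed matching has size 2.
Maximum matching size for this graph: 3.

This is NOT maximum - can be improved to size 3.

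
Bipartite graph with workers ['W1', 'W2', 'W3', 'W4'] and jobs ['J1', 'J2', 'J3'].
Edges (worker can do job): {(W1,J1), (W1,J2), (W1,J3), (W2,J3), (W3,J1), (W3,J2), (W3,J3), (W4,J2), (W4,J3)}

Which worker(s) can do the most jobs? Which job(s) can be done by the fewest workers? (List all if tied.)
Most versatile: W1, W3 (3 jobs); Least covered: J1 (2 workers)

Worker degrees (jobs they can do): W1:3, W2:1, W3:3, W4:2
Job degrees (workers who can do it): J1:2, J2:3, J3:4

Maximum worker degree is 3, achieved by: W1, W3
Minimum job degree is 2, achieved by: J1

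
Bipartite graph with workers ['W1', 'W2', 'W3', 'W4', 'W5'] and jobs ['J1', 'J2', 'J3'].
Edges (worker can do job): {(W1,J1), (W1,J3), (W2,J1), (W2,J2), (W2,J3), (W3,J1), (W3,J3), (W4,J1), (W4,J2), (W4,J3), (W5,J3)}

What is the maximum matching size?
Maximum matching size = 3

Maximum matching: {(W3,J1), (W4,J2), (W5,J3)}
Size: 3

This assigns 3 workers to 3 distinct jobs.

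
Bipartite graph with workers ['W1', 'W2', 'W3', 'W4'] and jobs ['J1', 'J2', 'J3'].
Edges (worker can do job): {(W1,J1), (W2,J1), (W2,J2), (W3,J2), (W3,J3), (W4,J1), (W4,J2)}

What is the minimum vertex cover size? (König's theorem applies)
Minimum vertex cover size = 3

By König's theorem: in bipartite graphs,
min vertex cover = max matching = 3

Maximum matching has size 3, so minimum vertex cover also has size 3.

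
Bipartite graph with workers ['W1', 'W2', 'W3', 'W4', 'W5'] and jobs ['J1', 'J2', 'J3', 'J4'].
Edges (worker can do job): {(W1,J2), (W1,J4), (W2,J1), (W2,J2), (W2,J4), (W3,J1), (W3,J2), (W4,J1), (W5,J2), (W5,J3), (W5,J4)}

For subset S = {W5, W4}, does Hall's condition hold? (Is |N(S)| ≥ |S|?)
Yes: |N(S)| = 4, |S| = 2

Subset S = {W5, W4}
Neighbors N(S) = {J1, J2, J3, J4}

|N(S)| = 4, |S| = 2
Hall's condition: |N(S)| ≥ |S| is satisfied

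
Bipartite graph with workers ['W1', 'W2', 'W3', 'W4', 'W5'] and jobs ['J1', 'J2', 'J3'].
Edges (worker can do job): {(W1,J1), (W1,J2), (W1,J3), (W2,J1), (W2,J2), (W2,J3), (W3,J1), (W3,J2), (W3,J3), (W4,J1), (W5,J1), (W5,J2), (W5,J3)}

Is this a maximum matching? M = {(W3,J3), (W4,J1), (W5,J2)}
Yes, size 3 is maximum

Proposed matching has size 3.
Maximum matching size for this graph: 3.

This is a maximum matching.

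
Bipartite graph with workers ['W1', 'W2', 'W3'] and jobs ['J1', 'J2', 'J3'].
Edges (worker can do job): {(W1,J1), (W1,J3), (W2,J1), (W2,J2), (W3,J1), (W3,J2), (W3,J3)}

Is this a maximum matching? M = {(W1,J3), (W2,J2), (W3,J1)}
Yes, size 3 is maximum

Proposed matching has size 3.
Maximum matching size for this graph: 3.

This is a maximum matching.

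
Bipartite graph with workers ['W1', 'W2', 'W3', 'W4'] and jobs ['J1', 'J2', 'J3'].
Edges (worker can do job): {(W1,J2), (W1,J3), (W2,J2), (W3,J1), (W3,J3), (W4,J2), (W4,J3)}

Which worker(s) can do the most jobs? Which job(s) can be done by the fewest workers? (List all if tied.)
Most versatile: W1, W3, W4 (2 jobs); Least covered: J1 (1 workers)

Worker degrees (jobs they can do): W1:2, W2:1, W3:2, W4:2
Job degrees (workers who can do it): J1:1, J2:3, J3:3

Maximum worker degree is 2, achieved by: W1, W3, W4
Minimum job degree is 1, achieved by: J1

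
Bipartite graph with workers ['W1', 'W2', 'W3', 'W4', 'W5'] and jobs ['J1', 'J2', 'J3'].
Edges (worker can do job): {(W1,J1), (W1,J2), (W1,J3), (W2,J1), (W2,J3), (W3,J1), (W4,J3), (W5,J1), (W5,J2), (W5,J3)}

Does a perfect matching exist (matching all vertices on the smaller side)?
Yes, perfect matching exists (size 3)

Perfect matching: {(W1,J2), (W3,J1), (W5,J3)}
All 3 vertices on the smaller side are matched.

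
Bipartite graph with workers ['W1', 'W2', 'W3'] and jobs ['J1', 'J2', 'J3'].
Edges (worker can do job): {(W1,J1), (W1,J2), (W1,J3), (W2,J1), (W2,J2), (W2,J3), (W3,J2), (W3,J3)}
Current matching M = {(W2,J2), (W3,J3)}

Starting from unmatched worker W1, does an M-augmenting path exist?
Yes: W1 → J1

An M-augmenting path alternates non-matching / matching edges, starting and ending at unmatched vertices.
Path: W1 → J1
(J1 is unmatched in M, so the path is augmenting.)
Flipping edges along this path would increase |M| from 2 to 3.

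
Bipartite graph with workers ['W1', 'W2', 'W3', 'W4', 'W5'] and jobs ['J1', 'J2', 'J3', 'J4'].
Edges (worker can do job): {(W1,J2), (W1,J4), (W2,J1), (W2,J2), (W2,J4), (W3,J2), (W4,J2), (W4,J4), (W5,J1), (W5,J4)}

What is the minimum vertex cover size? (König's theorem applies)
Minimum vertex cover size = 3

By König's theorem: in bipartite graphs,
min vertex cover = max matching = 3

Maximum matching has size 3, so minimum vertex cover also has size 3.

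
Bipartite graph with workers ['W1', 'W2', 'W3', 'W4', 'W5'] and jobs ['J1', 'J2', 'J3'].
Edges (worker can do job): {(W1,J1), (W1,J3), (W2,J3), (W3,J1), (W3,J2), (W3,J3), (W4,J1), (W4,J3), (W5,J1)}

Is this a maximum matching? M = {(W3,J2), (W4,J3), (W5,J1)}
Yes, size 3 is maximum

Proposed matching has size 3.
Maximum matching size for this graph: 3.

This is a maximum matching.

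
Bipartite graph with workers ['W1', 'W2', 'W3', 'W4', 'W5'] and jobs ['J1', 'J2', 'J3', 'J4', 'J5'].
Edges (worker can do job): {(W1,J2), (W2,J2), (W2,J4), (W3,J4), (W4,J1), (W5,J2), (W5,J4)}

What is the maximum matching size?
Maximum matching size = 3

Maximum matching: {(W3,J4), (W4,J1), (W5,J2)}
Size: 3

This assigns 3 workers to 3 distinct jobs.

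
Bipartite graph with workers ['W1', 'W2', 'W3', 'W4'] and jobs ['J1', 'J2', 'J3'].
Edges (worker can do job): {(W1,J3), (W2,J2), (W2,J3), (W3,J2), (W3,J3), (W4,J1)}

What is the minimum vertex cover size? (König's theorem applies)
Minimum vertex cover size = 3

By König's theorem: in bipartite graphs,
min vertex cover = max matching = 3

Maximum matching has size 3, so minimum vertex cover also has size 3.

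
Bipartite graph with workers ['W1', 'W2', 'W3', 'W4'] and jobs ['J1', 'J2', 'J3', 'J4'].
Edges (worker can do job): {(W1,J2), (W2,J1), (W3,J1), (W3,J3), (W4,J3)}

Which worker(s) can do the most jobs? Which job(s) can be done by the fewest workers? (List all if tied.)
Most versatile: W3 (2 jobs); Least covered: J4 (0 workers)

Worker degrees (jobs they can do): W1:1, W2:1, W3:2, W4:1
Job degrees (workers who can do it): J1:2, J2:1, J3:2, J4:0

Maximum worker degree is 2, achieved by: W3
Minimum job degree is 0, achieved by: J4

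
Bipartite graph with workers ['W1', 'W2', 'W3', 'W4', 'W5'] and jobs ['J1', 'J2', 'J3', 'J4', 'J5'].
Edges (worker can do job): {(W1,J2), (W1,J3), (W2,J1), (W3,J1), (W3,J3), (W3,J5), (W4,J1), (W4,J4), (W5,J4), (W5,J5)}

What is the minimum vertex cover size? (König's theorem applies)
Minimum vertex cover size = 5

By König's theorem: in bipartite graphs,
min vertex cover = max matching = 5

Maximum matching has size 5, so minimum vertex cover also has size 5.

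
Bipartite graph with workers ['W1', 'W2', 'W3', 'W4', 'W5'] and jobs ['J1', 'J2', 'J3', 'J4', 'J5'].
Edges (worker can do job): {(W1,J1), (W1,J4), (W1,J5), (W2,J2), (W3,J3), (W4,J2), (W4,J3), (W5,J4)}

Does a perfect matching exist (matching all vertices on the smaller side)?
No, maximum matching has size 4 < 5

Maximum matching has size 4, need 5 for perfect matching.
Unmatched workers: ['W2']
Unmatched jobs: ['J1']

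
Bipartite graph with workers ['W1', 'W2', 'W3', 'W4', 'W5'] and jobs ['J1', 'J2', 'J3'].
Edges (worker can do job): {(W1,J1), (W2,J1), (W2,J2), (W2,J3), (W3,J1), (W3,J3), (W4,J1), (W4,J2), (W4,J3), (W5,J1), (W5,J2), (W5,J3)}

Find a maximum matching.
Matching: {(W3,J3), (W4,J1), (W5,J2)}

Maximum matching (size 3):
  W3 → J3
  W4 → J1
  W5 → J2

Each worker is assigned to at most one job, and each job to at most one worker.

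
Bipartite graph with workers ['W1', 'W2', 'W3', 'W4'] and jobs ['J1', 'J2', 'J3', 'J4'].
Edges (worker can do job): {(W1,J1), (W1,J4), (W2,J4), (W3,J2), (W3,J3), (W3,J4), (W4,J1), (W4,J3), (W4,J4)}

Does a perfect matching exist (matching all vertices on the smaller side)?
Yes, perfect matching exists (size 4)

Perfect matching: {(W1,J1), (W2,J4), (W3,J2), (W4,J3)}
All 4 vertices on the smaller side are matched.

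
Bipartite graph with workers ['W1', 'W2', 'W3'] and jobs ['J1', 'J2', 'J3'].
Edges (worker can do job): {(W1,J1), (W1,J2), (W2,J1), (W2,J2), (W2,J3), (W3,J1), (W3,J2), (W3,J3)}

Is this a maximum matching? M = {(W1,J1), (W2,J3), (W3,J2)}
Yes, size 3 is maximum

Proposed matching has size 3.
Maximum matching size for this graph: 3.

This is a maximum matching.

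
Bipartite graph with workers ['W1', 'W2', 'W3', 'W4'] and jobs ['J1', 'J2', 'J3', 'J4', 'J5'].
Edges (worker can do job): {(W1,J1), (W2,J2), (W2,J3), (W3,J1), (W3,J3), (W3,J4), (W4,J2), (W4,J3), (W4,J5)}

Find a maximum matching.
Matching: {(W1,J1), (W2,J3), (W3,J4), (W4,J2)}

Maximum matching (size 4):
  W1 → J1
  W2 → J3
  W3 → J4
  W4 → J2

Each worker is assigned to at most one job, and each job to at most one worker.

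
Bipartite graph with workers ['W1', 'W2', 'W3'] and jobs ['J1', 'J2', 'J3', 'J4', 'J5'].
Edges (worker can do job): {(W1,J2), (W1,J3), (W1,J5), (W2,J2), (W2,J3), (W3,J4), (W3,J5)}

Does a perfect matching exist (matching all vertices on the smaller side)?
Yes, perfect matching exists (size 3)

Perfect matching: {(W1,J3), (W2,J2), (W3,J4)}
All 3 vertices on the smaller side are matched.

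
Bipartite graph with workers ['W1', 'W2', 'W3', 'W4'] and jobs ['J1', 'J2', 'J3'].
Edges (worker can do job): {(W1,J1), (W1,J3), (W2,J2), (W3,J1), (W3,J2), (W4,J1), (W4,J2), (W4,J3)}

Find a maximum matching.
Matching: {(W2,J2), (W3,J1), (W4,J3)}

Maximum matching (size 3):
  W2 → J2
  W3 → J1
  W4 → J3

Each worker is assigned to at most one job, and each job to at most one worker.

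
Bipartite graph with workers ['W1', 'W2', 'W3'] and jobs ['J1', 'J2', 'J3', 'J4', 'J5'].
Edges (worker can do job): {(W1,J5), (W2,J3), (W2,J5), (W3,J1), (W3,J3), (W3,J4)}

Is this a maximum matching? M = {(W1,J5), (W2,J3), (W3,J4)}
Yes, size 3 is maximum

Proposed matching has size 3.
Maximum matching size for this graph: 3.

This is a maximum matching.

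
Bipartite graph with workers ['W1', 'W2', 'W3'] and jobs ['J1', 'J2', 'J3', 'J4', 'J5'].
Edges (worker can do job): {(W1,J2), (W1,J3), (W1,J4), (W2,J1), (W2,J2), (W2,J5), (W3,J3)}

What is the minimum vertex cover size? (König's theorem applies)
Minimum vertex cover size = 3

By König's theorem: in bipartite graphs,
min vertex cover = max matching = 3

Maximum matching has size 3, so minimum vertex cover also has size 3.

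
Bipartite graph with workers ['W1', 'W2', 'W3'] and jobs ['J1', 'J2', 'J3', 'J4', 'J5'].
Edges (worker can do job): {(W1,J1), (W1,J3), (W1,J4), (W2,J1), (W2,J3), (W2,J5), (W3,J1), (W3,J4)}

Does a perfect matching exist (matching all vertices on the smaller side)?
Yes, perfect matching exists (size 3)

Perfect matching: {(W1,J3), (W2,J5), (W3,J4)}
All 3 vertices on the smaller side are matched.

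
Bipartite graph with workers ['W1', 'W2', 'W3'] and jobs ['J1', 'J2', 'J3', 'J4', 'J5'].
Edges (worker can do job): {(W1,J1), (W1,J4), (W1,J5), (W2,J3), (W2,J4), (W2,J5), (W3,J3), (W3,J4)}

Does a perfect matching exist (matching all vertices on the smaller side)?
Yes, perfect matching exists (size 3)

Perfect matching: {(W1,J1), (W2,J3), (W3,J4)}
All 3 vertices on the smaller side are matched.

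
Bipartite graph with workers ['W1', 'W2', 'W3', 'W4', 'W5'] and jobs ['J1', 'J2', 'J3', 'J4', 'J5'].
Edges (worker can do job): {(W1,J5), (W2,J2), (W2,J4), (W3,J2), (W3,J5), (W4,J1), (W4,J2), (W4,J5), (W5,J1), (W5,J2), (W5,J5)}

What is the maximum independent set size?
Maximum independent set = 6

By König's theorem:
- Min vertex cover = Max matching = 4
- Max independent set = Total vertices - Min vertex cover
- Max independent set = 10 - 4 = 6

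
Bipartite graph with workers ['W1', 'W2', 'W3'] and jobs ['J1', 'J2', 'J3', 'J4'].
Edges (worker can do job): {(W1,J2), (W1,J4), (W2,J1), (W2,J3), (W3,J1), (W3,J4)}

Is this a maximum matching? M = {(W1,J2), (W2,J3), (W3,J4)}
Yes, size 3 is maximum

Proposed matching has size 3.
Maximum matching size for this graph: 3.

This is a maximum matching.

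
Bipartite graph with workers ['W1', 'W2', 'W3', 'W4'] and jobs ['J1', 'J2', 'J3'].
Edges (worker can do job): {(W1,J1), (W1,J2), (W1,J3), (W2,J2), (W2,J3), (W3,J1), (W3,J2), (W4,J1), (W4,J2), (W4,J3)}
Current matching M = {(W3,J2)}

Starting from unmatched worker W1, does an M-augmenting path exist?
Yes: W1 → J3

An M-augmenting path alternates non-matching / matching edges, starting and ending at unmatched vertices.
Path: W1 → J3
(J3 is unmatched in M, so the path is augmenting.)
Flipping edges along this path would increase |M| from 1 to 2.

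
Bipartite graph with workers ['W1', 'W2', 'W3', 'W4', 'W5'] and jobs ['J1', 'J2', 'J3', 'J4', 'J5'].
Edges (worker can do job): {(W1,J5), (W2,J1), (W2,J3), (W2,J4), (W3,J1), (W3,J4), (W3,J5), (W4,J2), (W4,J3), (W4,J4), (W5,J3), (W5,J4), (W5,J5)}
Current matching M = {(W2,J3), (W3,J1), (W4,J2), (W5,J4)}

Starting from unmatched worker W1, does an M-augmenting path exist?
Yes: W1 → J5

An M-augmenting path alternates non-matching / matching edges, starting and ending at unmatched vertices.
Path: W1 → J5
(J5 is unmatched in M, so the path is augmenting.)
Flipping edges along this path would increase |M| from 4 to 5.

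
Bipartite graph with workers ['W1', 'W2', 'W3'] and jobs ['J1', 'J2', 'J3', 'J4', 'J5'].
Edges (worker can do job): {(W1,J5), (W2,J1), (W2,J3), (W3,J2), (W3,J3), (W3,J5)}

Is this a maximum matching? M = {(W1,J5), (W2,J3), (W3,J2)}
Yes, size 3 is maximum

Proposed matching has size 3.
Maximum matching size for this graph: 3.

This is a maximum matching.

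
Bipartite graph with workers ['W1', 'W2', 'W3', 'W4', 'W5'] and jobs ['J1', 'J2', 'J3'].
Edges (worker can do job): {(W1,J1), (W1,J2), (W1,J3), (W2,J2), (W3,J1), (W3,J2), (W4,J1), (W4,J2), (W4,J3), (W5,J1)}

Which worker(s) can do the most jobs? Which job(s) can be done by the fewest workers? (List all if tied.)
Most versatile: W1, W4 (3 jobs); Least covered: J3 (2 workers)

Worker degrees (jobs they can do): W1:3, W2:1, W3:2, W4:3, W5:1
Job degrees (workers who can do it): J1:4, J2:4, J3:2

Maximum worker degree is 3, achieved by: W1, W4
Minimum job degree is 2, achieved by: J3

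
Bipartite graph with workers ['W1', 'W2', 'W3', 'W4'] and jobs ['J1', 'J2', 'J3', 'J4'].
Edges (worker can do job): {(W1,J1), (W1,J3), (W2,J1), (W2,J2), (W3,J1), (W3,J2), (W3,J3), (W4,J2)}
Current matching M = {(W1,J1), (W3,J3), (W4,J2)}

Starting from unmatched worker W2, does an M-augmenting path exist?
No augmenting path from W2

Alternating search from W2 reaches jobs: {J1, J2, J3}.
Every reachable job is already matched in M, and following those matched edges back to workers exposes no further unvisited jobs.
No M-augmenting path from W2 exists.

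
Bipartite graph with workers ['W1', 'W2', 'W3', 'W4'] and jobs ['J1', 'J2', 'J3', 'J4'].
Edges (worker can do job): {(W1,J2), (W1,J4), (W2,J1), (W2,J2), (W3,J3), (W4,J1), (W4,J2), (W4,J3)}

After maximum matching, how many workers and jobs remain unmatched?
Unmatched: 0 workers, 0 jobs

Maximum matching size: 4
Workers: 4 total, 4 matched, 0 unmatched
Jobs: 4 total, 4 matched, 0 unmatched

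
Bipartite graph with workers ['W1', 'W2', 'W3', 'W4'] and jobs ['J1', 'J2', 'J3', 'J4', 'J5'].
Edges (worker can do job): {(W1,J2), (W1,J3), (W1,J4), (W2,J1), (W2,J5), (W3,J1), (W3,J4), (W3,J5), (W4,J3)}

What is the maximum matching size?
Maximum matching size = 4

Maximum matching: {(W1,J4), (W2,J1), (W3,J5), (W4,J3)}
Size: 4

This assigns 4 workers to 4 distinct jobs.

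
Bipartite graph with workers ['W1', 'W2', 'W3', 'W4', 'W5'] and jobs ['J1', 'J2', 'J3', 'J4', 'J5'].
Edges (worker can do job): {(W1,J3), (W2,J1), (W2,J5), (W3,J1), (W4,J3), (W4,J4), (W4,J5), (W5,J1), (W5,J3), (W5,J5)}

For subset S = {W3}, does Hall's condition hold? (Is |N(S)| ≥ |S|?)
Yes: |N(S)| = 1, |S| = 1

Subset S = {W3}
Neighbors N(S) = {J1}

|N(S)| = 1, |S| = 1
Hall's condition: |N(S)| ≥ |S| is satisfied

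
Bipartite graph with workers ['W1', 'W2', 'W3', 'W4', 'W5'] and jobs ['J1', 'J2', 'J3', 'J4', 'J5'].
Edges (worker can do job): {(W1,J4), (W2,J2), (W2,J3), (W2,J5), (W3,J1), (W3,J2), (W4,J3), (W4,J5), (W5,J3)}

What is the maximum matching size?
Maximum matching size = 5

Maximum matching: {(W1,J4), (W2,J2), (W3,J1), (W4,J5), (W5,J3)}
Size: 5

This assigns 5 workers to 5 distinct jobs.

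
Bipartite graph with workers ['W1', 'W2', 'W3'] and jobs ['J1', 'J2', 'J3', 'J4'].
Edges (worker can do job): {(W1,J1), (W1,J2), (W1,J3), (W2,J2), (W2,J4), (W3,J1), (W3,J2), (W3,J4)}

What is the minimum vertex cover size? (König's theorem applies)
Minimum vertex cover size = 3

By König's theorem: in bipartite graphs,
min vertex cover = max matching = 3

Maximum matching has size 3, so minimum vertex cover also has size 3.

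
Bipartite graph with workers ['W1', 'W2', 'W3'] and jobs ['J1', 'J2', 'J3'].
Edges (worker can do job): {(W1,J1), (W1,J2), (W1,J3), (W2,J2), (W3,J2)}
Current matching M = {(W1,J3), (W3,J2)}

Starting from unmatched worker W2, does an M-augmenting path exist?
No augmenting path from W2

Alternating search from W2 reaches jobs: {J2}.
Every reachable job is already matched in M, and following those matched edges back to workers exposes no further unvisited jobs.
No M-augmenting path from W2 exists.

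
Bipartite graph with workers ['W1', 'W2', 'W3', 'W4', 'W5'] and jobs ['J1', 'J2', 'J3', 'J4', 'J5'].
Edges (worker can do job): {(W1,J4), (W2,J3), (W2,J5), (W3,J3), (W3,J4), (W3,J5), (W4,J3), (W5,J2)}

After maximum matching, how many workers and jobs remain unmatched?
Unmatched: 1 workers, 1 jobs

Maximum matching size: 4
Workers: 5 total, 4 matched, 1 unmatched
Jobs: 5 total, 4 matched, 1 unmatched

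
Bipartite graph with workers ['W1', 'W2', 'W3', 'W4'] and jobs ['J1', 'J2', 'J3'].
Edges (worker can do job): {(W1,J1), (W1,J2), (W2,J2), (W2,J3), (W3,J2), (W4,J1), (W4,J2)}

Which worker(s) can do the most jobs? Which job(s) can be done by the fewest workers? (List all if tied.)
Most versatile: W1, W2, W4 (2 jobs); Least covered: J3 (1 workers)

Worker degrees (jobs they can do): W1:2, W2:2, W3:1, W4:2
Job degrees (workers who can do it): J1:2, J2:4, J3:1

Maximum worker degree is 2, achieved by: W1, W2, W4
Minimum job degree is 1, achieved by: J3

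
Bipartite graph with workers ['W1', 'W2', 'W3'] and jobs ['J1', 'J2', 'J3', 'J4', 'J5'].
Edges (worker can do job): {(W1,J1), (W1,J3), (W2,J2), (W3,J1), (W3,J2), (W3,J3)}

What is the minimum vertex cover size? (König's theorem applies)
Minimum vertex cover size = 3

By König's theorem: in bipartite graphs,
min vertex cover = max matching = 3

Maximum matching has size 3, so minimum vertex cover also has size 3.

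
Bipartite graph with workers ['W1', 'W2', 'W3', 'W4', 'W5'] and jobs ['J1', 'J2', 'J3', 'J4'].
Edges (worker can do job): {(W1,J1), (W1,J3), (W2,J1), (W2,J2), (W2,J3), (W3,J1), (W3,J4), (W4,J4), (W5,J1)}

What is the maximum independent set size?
Maximum independent set = 5

By König's theorem:
- Min vertex cover = Max matching = 4
- Max independent set = Total vertices - Min vertex cover
- Max independent set = 9 - 4 = 5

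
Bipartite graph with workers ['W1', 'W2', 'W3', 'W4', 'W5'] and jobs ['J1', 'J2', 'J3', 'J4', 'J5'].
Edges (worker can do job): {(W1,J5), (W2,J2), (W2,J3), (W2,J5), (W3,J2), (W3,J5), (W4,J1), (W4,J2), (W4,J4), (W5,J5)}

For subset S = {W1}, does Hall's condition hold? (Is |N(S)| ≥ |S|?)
Yes: |N(S)| = 1, |S| = 1

Subset S = {W1}
Neighbors N(S) = {J5}

|N(S)| = 1, |S| = 1
Hall's condition: |N(S)| ≥ |S| is satisfied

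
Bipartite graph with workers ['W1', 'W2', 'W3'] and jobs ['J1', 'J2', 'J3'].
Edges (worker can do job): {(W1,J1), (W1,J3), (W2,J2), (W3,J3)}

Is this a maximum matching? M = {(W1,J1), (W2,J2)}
No, size 2 is not maximum

Proposed matching has size 2.
Maximum matching size for this graph: 3.

This is NOT maximum - can be improved to size 3.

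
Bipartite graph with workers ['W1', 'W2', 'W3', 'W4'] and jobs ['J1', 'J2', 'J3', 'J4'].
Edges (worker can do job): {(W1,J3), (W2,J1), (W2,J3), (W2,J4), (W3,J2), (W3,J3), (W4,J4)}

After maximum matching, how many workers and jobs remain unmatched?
Unmatched: 0 workers, 0 jobs

Maximum matching size: 4
Workers: 4 total, 4 matched, 0 unmatched
Jobs: 4 total, 4 matched, 0 unmatched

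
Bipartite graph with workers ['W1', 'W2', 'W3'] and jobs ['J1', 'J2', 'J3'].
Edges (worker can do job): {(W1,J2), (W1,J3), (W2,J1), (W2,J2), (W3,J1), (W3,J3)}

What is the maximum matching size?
Maximum matching size = 3

Maximum matching: {(W1,J3), (W2,J2), (W3,J1)}
Size: 3

This assigns 3 workers to 3 distinct jobs.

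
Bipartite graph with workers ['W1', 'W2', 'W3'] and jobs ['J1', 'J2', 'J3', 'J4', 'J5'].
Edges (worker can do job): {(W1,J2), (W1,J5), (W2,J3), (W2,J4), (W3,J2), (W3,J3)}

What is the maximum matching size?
Maximum matching size = 3

Maximum matching: {(W1,J5), (W2,J3), (W3,J2)}
Size: 3

This assigns 3 workers to 3 distinct jobs.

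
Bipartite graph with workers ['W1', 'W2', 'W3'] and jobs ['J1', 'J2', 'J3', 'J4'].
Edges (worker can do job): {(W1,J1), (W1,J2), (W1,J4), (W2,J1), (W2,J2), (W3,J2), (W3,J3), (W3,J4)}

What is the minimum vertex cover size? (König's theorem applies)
Minimum vertex cover size = 3

By König's theorem: in bipartite graphs,
min vertex cover = max matching = 3

Maximum matching has size 3, so minimum vertex cover also has size 3.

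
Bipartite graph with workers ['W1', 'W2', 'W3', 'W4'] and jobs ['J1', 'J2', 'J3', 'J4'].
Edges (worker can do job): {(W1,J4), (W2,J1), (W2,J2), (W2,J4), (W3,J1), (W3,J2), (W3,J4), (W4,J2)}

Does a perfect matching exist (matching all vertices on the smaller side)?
No, maximum matching has size 3 < 4

Maximum matching has size 3, need 4 for perfect matching.
Unmatched workers: ['W1']
Unmatched jobs: ['J3']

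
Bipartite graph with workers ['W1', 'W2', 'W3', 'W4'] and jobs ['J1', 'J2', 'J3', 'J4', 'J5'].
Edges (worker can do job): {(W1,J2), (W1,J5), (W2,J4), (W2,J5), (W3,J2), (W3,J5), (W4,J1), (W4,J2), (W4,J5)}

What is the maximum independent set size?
Maximum independent set = 5

By König's theorem:
- Min vertex cover = Max matching = 4
- Max independent set = Total vertices - Min vertex cover
- Max independent set = 9 - 4 = 5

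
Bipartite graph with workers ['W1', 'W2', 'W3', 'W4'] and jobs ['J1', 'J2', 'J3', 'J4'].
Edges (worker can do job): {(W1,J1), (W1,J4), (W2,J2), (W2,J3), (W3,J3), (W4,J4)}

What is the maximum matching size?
Maximum matching size = 4

Maximum matching: {(W1,J1), (W2,J2), (W3,J3), (W4,J4)}
Size: 4

This assigns 4 workers to 4 distinct jobs.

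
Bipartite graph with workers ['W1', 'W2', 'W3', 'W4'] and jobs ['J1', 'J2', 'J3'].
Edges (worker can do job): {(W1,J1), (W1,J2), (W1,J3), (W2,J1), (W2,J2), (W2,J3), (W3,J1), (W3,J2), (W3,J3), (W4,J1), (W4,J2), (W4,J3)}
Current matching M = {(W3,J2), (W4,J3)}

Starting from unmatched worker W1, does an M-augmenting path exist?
Yes: W1 → J1

An M-augmenting path alternates non-matching / matching edges, starting and ending at unmatched vertices.
Path: W1 → J1
(J1 is unmatched in M, so the path is augmenting.)
Flipping edges along this path would increase |M| from 2 to 3.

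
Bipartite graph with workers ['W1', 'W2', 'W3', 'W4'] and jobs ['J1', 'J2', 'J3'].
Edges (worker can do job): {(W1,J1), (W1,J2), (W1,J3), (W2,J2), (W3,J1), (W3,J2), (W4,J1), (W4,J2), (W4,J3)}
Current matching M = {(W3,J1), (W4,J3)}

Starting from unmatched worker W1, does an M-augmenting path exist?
Yes: W1 → J1 → W3 → J2

An M-augmenting path alternates non-matching / matching edges, starting and ending at unmatched vertices.
Path: W1 → J1 → W3 → J2
(J2 is unmatched in M, so the path is augmenting.)
Flipping edges along this path would increase |M| from 2 to 3.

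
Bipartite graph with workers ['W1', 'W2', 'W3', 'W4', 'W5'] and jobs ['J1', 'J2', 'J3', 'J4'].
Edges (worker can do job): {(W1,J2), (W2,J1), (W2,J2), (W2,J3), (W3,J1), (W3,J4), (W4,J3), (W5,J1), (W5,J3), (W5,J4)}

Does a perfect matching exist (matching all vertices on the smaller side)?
Yes, perfect matching exists (size 4)

Perfect matching: {(W1,J2), (W3,J1), (W4,J3), (W5,J4)}
All 4 vertices on the smaller side are matched.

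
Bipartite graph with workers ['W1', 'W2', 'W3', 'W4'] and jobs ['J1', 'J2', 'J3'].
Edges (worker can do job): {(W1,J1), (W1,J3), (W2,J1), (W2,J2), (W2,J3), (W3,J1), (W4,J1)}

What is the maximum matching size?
Maximum matching size = 3

Maximum matching: {(W1,J3), (W2,J2), (W4,J1)}
Size: 3

This assigns 3 workers to 3 distinct jobs.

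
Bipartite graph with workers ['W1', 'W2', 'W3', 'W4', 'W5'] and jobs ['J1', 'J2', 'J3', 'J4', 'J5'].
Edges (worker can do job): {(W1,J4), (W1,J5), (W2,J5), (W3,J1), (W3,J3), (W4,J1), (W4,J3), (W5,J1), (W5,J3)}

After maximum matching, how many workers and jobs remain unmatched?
Unmatched: 1 workers, 1 jobs

Maximum matching size: 4
Workers: 5 total, 4 matched, 1 unmatched
Jobs: 5 total, 4 matched, 1 unmatched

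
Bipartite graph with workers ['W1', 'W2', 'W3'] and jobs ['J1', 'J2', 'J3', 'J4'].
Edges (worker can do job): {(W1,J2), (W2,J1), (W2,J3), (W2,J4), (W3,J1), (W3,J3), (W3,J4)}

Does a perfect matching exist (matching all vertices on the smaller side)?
Yes, perfect matching exists (size 3)

Perfect matching: {(W1,J2), (W2,J4), (W3,J3)}
All 3 vertices on the smaller side are matched.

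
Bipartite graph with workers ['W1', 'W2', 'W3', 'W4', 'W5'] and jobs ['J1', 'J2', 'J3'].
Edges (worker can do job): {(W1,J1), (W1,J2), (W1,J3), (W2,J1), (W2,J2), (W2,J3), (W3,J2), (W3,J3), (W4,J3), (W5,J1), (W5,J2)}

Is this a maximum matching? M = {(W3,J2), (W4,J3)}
No, size 2 is not maximum

Proposed matching has size 2.
Maximum matching size for this graph: 3.

This is NOT maximum - can be improved to size 3.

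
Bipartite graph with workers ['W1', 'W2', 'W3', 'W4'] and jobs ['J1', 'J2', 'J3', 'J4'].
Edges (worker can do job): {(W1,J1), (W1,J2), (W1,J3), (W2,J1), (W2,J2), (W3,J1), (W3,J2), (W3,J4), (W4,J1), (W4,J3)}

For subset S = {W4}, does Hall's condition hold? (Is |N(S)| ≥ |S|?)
Yes: |N(S)| = 2, |S| = 1

Subset S = {W4}
Neighbors N(S) = {J1, J3}

|N(S)| = 2, |S| = 1
Hall's condition: |N(S)| ≥ |S| is satisfied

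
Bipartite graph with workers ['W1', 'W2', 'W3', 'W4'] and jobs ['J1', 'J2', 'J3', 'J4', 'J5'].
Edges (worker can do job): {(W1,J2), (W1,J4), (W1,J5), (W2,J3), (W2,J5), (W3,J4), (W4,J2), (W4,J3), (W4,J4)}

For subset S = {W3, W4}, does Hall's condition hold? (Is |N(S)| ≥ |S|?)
Yes: |N(S)| = 3, |S| = 2

Subset S = {W3, W4}
Neighbors N(S) = {J2, J3, J4}

|N(S)| = 3, |S| = 2
Hall's condition: |N(S)| ≥ |S| is satisfied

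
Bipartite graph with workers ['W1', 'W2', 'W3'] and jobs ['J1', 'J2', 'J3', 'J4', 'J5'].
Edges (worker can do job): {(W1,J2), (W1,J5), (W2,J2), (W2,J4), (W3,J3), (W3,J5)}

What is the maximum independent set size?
Maximum independent set = 5

By König's theorem:
- Min vertex cover = Max matching = 3
- Max independent set = Total vertices - Min vertex cover
- Max independent set = 8 - 3 = 5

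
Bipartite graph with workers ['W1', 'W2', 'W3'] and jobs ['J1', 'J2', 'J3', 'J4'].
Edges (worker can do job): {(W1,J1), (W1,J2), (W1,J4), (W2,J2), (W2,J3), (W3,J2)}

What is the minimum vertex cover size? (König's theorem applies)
Minimum vertex cover size = 3

By König's theorem: in bipartite graphs,
min vertex cover = max matching = 3

Maximum matching has size 3, so minimum vertex cover also has size 3.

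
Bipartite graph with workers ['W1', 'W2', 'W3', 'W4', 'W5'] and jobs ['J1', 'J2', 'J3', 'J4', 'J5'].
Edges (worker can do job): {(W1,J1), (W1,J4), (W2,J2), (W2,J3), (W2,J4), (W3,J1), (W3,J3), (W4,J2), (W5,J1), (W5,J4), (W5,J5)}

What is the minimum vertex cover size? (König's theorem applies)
Minimum vertex cover size = 5

By König's theorem: in bipartite graphs,
min vertex cover = max matching = 5

Maximum matching has size 5, so minimum vertex cover also has size 5.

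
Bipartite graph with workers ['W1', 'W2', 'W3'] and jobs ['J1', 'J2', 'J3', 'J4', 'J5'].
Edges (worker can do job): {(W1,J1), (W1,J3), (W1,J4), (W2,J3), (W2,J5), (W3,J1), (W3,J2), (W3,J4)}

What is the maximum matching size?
Maximum matching size = 3

Maximum matching: {(W1,J4), (W2,J5), (W3,J1)}
Size: 3

This assigns 3 workers to 3 distinct jobs.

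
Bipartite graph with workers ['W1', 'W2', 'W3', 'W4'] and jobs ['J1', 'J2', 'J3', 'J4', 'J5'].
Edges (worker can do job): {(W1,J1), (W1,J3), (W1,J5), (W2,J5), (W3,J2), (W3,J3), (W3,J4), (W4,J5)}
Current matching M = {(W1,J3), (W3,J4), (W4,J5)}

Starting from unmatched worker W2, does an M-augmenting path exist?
No augmenting path from W2

Alternating search from W2 reaches jobs: {J5}.
Every reachable job is already matched in M, and following those matched edges back to workers exposes no further unvisited jobs.
No M-augmenting path from W2 exists.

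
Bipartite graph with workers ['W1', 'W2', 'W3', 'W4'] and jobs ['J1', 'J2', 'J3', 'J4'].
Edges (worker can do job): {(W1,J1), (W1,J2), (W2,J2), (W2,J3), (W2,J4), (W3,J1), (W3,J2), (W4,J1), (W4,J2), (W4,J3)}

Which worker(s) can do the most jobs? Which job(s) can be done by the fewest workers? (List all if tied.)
Most versatile: W2, W4 (3 jobs); Least covered: J4 (1 workers)

Worker degrees (jobs they can do): W1:2, W2:3, W3:2, W4:3
Job degrees (workers who can do it): J1:3, J2:4, J3:2, J4:1

Maximum worker degree is 3, achieved by: W2, W4
Minimum job degree is 1, achieved by: J4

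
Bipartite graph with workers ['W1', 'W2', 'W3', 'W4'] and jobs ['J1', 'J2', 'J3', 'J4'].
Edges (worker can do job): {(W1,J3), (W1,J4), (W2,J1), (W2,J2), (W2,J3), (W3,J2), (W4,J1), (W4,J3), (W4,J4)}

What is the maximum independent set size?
Maximum independent set = 4

By König's theorem:
- Min vertex cover = Max matching = 4
- Max independent set = Total vertices - Min vertex cover
- Max independent set = 8 - 4 = 4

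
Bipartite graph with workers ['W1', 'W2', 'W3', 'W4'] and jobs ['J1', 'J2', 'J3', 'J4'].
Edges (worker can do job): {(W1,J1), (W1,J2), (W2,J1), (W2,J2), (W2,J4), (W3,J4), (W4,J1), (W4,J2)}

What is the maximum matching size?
Maximum matching size = 3

Maximum matching: {(W1,J1), (W3,J4), (W4,J2)}
Size: 3

This assigns 3 workers to 3 distinct jobs.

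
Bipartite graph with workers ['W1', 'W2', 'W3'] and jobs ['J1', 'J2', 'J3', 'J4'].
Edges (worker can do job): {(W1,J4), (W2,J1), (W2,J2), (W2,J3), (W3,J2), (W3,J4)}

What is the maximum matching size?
Maximum matching size = 3

Maximum matching: {(W1,J4), (W2,J1), (W3,J2)}
Size: 3

This assigns 3 workers to 3 distinct jobs.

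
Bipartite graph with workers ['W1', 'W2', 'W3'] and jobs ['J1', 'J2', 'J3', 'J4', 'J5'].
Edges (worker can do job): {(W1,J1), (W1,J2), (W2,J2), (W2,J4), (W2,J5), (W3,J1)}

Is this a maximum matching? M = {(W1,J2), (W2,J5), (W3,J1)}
Yes, size 3 is maximum

Proposed matching has size 3.
Maximum matching size for this graph: 3.

This is a maximum matching.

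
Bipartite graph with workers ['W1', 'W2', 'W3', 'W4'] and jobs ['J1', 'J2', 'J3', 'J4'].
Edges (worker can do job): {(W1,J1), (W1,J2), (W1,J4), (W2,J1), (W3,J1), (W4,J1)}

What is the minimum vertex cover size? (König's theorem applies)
Minimum vertex cover size = 2

By König's theorem: in bipartite graphs,
min vertex cover = max matching = 2

Maximum matching has size 2, so minimum vertex cover also has size 2.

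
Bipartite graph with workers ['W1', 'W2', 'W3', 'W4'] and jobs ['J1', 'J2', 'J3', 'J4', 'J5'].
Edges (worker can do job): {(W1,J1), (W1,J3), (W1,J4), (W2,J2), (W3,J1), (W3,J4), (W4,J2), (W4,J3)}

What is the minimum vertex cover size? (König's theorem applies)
Minimum vertex cover size = 4

By König's theorem: in bipartite graphs,
min vertex cover = max matching = 4

Maximum matching has size 4, so minimum vertex cover also has size 4.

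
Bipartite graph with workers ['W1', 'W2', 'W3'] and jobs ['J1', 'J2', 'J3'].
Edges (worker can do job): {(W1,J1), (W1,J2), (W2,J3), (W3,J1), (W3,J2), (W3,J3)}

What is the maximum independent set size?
Maximum independent set = 3

By König's theorem:
- Min vertex cover = Max matching = 3
- Max independent set = Total vertices - Min vertex cover
- Max independent set = 6 - 3 = 3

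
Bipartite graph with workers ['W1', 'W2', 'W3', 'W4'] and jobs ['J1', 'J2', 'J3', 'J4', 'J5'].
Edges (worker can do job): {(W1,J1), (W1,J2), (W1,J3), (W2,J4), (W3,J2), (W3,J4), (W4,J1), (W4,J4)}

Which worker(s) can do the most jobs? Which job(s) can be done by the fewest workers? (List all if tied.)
Most versatile: W1 (3 jobs); Least covered: J5 (0 workers)

Worker degrees (jobs they can do): W1:3, W2:1, W3:2, W4:2
Job degrees (workers who can do it): J1:2, J2:2, J3:1, J4:3, J5:0

Maximum worker degree is 3, achieved by: W1
Minimum job degree is 0, achieved by: J5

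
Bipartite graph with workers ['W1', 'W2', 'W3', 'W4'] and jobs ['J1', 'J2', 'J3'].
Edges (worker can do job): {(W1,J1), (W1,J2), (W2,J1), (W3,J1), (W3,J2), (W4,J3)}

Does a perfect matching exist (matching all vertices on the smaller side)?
Yes, perfect matching exists (size 3)

Perfect matching: {(W1,J1), (W3,J2), (W4,J3)}
All 3 vertices on the smaller side are matched.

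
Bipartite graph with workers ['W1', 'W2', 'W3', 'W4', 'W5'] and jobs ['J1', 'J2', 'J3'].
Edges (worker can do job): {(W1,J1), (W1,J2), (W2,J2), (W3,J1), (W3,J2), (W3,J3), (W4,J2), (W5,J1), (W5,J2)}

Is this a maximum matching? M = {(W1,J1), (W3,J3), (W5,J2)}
Yes, size 3 is maximum

Proposed matching has size 3.
Maximum matching size for this graph: 3.

This is a maximum matching.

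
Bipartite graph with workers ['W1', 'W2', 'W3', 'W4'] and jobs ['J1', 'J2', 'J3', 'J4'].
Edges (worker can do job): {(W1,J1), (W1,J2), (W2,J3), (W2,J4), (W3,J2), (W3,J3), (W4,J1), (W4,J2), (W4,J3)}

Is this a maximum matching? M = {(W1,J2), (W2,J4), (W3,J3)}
No, size 3 is not maximum

Proposed matching has size 3.
Maximum matching size for this graph: 4.

This is NOT maximum - can be improved to size 4.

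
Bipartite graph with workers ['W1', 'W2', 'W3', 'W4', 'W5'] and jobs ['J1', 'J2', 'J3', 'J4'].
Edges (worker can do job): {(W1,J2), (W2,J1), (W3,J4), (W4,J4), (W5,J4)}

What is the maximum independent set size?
Maximum independent set = 6

By König's theorem:
- Min vertex cover = Max matching = 3
- Max independent set = Total vertices - Min vertex cover
- Max independent set = 9 - 3 = 6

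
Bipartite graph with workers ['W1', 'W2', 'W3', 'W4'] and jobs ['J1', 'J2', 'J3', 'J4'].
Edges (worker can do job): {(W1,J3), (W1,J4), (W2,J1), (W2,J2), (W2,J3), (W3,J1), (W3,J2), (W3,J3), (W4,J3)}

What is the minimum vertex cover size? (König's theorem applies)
Minimum vertex cover size = 4

By König's theorem: in bipartite graphs,
min vertex cover = max matching = 4

Maximum matching has size 4, so minimum vertex cover also has size 4.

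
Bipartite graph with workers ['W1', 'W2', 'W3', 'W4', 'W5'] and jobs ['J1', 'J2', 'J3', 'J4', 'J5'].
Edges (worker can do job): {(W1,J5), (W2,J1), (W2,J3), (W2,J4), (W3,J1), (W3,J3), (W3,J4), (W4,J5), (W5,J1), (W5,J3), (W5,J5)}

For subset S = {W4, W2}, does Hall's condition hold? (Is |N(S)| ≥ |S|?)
Yes: |N(S)| = 4, |S| = 2

Subset S = {W4, W2}
Neighbors N(S) = {J1, J3, J4, J5}

|N(S)| = 4, |S| = 2
Hall's condition: |N(S)| ≥ |S| is satisfied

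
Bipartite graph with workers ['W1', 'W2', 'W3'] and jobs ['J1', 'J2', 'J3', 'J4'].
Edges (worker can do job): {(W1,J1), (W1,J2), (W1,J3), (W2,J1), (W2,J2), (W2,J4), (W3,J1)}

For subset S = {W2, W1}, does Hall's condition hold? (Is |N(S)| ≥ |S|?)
Yes: |N(S)| = 4, |S| = 2

Subset S = {W2, W1}
Neighbors N(S) = {J1, J2, J3, J4}

|N(S)| = 4, |S| = 2
Hall's condition: |N(S)| ≥ |S| is satisfied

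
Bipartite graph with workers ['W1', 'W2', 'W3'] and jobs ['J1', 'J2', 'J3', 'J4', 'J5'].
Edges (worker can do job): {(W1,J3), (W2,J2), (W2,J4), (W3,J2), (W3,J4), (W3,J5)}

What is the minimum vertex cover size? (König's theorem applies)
Minimum vertex cover size = 3

By König's theorem: in bipartite graphs,
min vertex cover = max matching = 3

Maximum matching has size 3, so minimum vertex cover also has size 3.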